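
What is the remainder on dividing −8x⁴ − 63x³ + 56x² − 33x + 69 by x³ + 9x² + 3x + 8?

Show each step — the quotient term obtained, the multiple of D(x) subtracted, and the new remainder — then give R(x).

Step 1: lead(−8x⁴ − 63x³ + 56x² − 33x + 69) ÷ lead(D) = −8x⁴ ÷ x³ = −8x. Subtract (−8x)·D = −8x⁴ − 72x³ − 24x² − 64x. Remainder: 9x³ + 80x² + 31x + 69.
Step 2: lead(9x³ + 80x² + 31x + 69) ÷ lead(D) = 9x³ ÷ x³ = 9. Subtract (9)·D = 9x³ + 81x² + 27x + 72. Remainder: −x² + 4x − 3.

R(x) = −x² + 4x − 3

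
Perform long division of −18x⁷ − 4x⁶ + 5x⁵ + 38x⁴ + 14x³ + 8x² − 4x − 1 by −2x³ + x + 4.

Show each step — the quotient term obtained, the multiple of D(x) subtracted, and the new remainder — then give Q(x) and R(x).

Step 1: lead(−18x⁷ − 4x⁶ + 5x⁵ + 38x⁴ + 14x³ + 8x² − 4x − 1) ÷ lead(D) = −18x⁷ ÷ −2x³ = 9x⁴. Subtract (9x⁴)·D = −18x⁷ + 9x⁵ + 36x⁴. Remainder: −4x⁶ − 4x⁵ + 2x⁴ + 14x³ + 8x² − 4x − 1.
Step 2: lead(−4x⁶ − 4x⁵ + 2x⁴ + 14x³ + 8x² − 4x − 1) ÷ lead(D) = −4x⁶ ÷ −2x³ = 2x³. Subtract (2x³)·D = −4x⁶ + 2x⁴ + 8x³. Remainder: −4x⁵ + 6x³ + 8x² − 4x − 1.
Step 3: lead(−4x⁵ + 6x³ + 8x² − 4x − 1) ÷ lead(D) = −4x⁵ ÷ −2x³ = 2x². Subtract (2x²)·D = −4x⁵ + 2x³ + 8x². Remainder: 4x³ − 4x − 1.
Step 4: lead(4x³ − 4x − 1) ÷ lead(D) = 4x³ ÷ −2x³ = −2. Subtract (−2)·D = 4x³ − 2x − 8. Remainder: −2x + 7.

Q(x) = 9x⁴ + 2x³ + 2x² − 2; R(x) = −2x + 7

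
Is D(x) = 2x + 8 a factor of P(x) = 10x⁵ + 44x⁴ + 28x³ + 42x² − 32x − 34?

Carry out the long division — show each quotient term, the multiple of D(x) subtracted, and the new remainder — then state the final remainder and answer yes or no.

Step 1: lead(10x⁵ + 44x⁴ + 28x³ + 42x² − 32x − 34) ÷ lead(D) = 10x⁵ ÷ 2x = 5x⁴. Subtract (5x⁴)·D = 10x⁵ + 40x⁴. Remainder: 4x⁴ + 28x³ + 42x² − 32x − 34.
Step 2: lead(4x⁴ + 28x³ + 42x² − 32x − 34) ÷ lead(D) = 4x⁴ ÷ 2x = 2x³. Subtract (2x³)·D = 4x⁴ + 16x³. Remainder: 12x³ + 42x² − 32x − 34.
Step 3: lead(12x³ + 42x² − 32x − 34) ÷ lead(D) = 12x³ ÷ 2x = 6x². Subtract (6x²)·D = 12x³ + 48x². Remainder: −6x² − 32x − 34.
Step 4: lead(−6x² − 32x − 34) ÷ lead(D) = −6x² ÷ 2x = −3x. Subtract (−3x)·D = −6x² − 24x. Remainder: −8x − 34.
Step 5: lead(−8x − 34) ÷ lead(D) = −8x ÷ 2x = −4. Subtract (−4)·D = −8x − 32. Remainder: −2.

R(x) = −2, so D(x) is not a factor of P(x). no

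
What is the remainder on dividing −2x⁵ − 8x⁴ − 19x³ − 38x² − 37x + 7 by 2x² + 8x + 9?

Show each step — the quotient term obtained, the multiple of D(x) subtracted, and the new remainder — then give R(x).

R(x) = −2

Step 1: lead(−2x⁵ − 8x⁴ − 19x³ − 38x² − 37x + 7) ÷ lead(D) = −2x⁵ ÷ 2x² = −x³. Subtract (−x³)·D = −2x⁵ − 8x⁴ − 9x³. Remainder: −10x³ − 38x² − 37x + 7.
Step 2: lead(−10x³ − 38x² − 37x + 7) ÷ lead(D) = −10x³ ÷ 2x² = −5x. Subtract (−5x)·D = −10x³ − 40x² − 45x. Remainder: 2x² + 8x + 7.
Step 3: lead(2x² + 8x + 7) ÷ lead(D) = 2x² ÷ 2x² = 1. Subtract (1)·D = 2x² + 8x + 9. Remainder: −2.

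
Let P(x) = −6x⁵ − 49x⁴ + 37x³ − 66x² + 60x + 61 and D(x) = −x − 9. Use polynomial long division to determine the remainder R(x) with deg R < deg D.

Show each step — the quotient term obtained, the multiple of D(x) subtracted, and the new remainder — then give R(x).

R(x) = 7

Step 1: lead(−6x⁵ − 49x⁴ + 37x³ − 66x² + 60x + 61) ÷ lead(D) = −6x⁵ ÷ −x = 6x⁴. Subtract (6x⁴)·D = −6x⁵ − 54x⁴. Remainder: 5x⁴ + 37x³ − 66x² + 60x + 61.
Step 2: lead(5x⁴ + 37x³ − 66x² + 60x + 61) ÷ lead(D) = 5x⁴ ÷ −x = −5x³. Subtract (−5x³)·D = 5x⁴ + 45x³. Remainder: −8x³ − 66x² + 60x + 61.
Step 3: lead(−8x³ − 66x² + 60x + 61) ÷ lead(D) = −8x³ ÷ −x = 8x². Subtract (8x²)·D = −8x³ − 72x². Remainder: 6x² + 60x + 61.
Step 4: lead(6x² + 60x + 61) ÷ lead(D) = 6x² ÷ −x = −6x. Subtract (−6x)·D = 6x² + 54x. Remainder: 6x + 61.
Step 5: lead(6x + 61) ÷ lead(D) = 6x ÷ −x = −6. Subtract (−6)·D = 6x + 54. Remainder: 7.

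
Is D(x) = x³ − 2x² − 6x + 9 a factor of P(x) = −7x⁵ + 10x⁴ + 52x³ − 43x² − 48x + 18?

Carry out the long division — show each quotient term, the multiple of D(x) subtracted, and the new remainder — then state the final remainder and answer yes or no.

Step 1: lead(−7x⁵ + 10x⁴ + 52x³ − 43x² − 48x + 18) ÷ lead(D) = −7x⁵ ÷ x³ = −7x². Subtract (−7x²)·D = −7x⁵ + 14x⁴ + 42x³ − 63x². Remainder: −4x⁴ + 10x³ + 20x² − 48x + 18.
Step 2: lead(−4x⁴ + 10x³ + 20x² − 48x + 18) ÷ lead(D) = −4x⁴ ÷ x³ = −4x. Subtract (−4x)·D = −4x⁴ + 8x³ + 24x² − 36x. Remainder: 2x³ − 4x² − 12x + 18.
Step 3: lead(2x³ − 4x² − 12x + 18) ÷ lead(D) = 2x³ ÷ x³ = 2. Subtract (2)·D = 2x³ − 4x² − 12x + 18. Remainder: 0.

R(x) = 0, so D(x) is a factor of P(x). yes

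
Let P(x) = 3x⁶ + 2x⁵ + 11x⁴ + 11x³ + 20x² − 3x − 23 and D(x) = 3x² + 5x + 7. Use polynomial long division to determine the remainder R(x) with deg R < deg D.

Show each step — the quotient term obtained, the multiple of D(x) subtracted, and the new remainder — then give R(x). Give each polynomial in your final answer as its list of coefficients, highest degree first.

R = [-9]

Step 1: lead(3x⁶ + 2x⁵ + 11x⁴ + 11x³ + 20x² − 3x − 23) ÷ lead(D) = 3x⁶ ÷ 3x² = x⁴. Subtract (x⁴)·D = 3x⁶ + 5x⁵ + 7x⁴. Remainder: −3x⁵ + 4x⁴ + 11x³ + 20x² − 3x − 23.
Step 2: lead(−3x⁵ + 4x⁴ + 11x³ + 20x² − 3x − 23) ÷ lead(D) = −3x⁵ ÷ 3x² = −x³. Subtract (−x³)·D = −3x⁵ − 5x⁴ − 7x³. Remainder: 9x⁴ + 18x³ + 20x² − 3x − 23.
Step 3: lead(9x⁴ + 18x³ + 20x² − 3x − 23) ÷ lead(D) = 9x⁴ ÷ 3x² = 3x². Subtract (3x²)·D = 9x⁴ + 15x³ + 21x². Remainder: 3x³ − x² − 3x − 23.
Step 4: lead(3x³ − x² − 3x − 23) ÷ lead(D) = 3x³ ÷ 3x² = x. Subtract (x)·D = 3x³ + 5x² + 7x. Remainder: −6x² − 10x − 23.
Step 5: lead(−6x² − 10x − 23) ÷ lead(D) = −6x² ÷ 3x² = −2. Subtract (−2)·D = −6x² − 10x − 14. Remainder: −9.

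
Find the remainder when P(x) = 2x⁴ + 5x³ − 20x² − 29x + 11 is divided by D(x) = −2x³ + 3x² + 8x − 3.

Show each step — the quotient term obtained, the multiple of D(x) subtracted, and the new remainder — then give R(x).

Step 1: lead(2x⁴ + 5x³ − 20x² − 29x + 11) ÷ lead(D) = 2x⁴ ÷ −2x³ = −x. Subtract (−x)·D = 2x⁴ − 3x³ − 8x² + 3x. Remainder: 8x³ − 12x² − 32x + 11.
Step 2: lead(8x³ − 12x² − 32x + 11) ÷ lead(D) = 8x³ ÷ −2x³ = −4. Subtract (−4)·D = 8x³ − 12x² − 32x + 12. Remainder: −1.

R(x) = −1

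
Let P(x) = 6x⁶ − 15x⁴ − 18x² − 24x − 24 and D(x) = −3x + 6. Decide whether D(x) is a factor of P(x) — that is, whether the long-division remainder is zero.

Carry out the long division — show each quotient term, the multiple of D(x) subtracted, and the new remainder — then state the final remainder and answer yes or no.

R(x) = 0, so D(x) is a factor of P(x). yes

Step 1: lead(6x⁶ − 15x⁴ − 18x² − 24x − 24) ÷ lead(D) = 6x⁶ ÷ −3x = −2x⁵. Subtract (−2x⁵)·D = 6x⁶ − 12x⁵. Remainder: 12x⁵ − 15x⁴ − 18x² − 24x − 24.
Step 2: lead(12x⁵ − 15x⁴ − 18x² − 24x − 24) ÷ lead(D) = 12x⁵ ÷ −3x = −4x⁴. Subtract (−4x⁴)·D = 12x⁵ − 24x⁴. Remainder: 9x⁴ − 18x² − 24x − 24.
Step 3: lead(9x⁴ − 18x² − 24x − 24) ÷ lead(D) = 9x⁴ ÷ −3x = −3x³. Subtract (−3x³)·D = 9x⁴ − 18x³. Remainder: 18x³ − 18x² − 24x − 24.
Step 4: lead(18x³ − 18x² − 24x − 24) ÷ lead(D) = 18x³ ÷ −3x = −6x². Subtract (−6x²)·D = 18x³ − 36x². Remainder: 18x² − 24x − 24.
Step 5: lead(18x² − 24x − 24) ÷ lead(D) = 18x² ÷ −3x = −6x. Subtract (−6x)·D = 18x² − 36x. Remainder: 12x − 24.
Step 6: lead(12x − 24) ÷ lead(D) = 12x ÷ −3x = −4. Subtract (−4)·D = 12x − 24. Remainder: 0.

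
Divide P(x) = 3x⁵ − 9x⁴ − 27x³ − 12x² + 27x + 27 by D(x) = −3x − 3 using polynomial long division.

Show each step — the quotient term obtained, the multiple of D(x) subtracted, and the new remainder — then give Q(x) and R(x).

Step 1: lead(3x⁵ − 9x⁴ − 27x³ − 12x² + 27x + 27) ÷ lead(D) = 3x⁵ ÷ −3x = −x⁴. Subtract (−x⁴)·D = 3x⁵ + 3x⁴. Remainder: −12x⁴ − 27x³ − 12x² + 27x + 27.
Step 2: lead(−12x⁴ − 27x³ − 12x² + 27x + 27) ÷ lead(D) = −12x⁴ ÷ −3x = 4x³. Subtract (4x³)·D = −12x⁴ − 12x³. Remainder: −15x³ − 12x² + 27x + 27.
Step 3: lead(−15x³ − 12x² + 27x + 27) ÷ lead(D) = −15x³ ÷ −3x = 5x². Subtract (5x²)·D = −15x³ − 15x². Remainder: 3x² + 27x + 27.
Step 4: lead(3x² + 27x + 27) ÷ lead(D) = 3x² ÷ −3x = −x. Subtract (−x)·D = 3x² + 3x. Remainder: 24x + 27.
Step 5: lead(24x + 27) ÷ lead(D) = 24x ÷ −3x = −8. Subtract (−8)·D = 24x + 24. Remainder: 3.

Q(x) = −x⁴ + 4x³ + 5x² − x − 8; R(x) = 3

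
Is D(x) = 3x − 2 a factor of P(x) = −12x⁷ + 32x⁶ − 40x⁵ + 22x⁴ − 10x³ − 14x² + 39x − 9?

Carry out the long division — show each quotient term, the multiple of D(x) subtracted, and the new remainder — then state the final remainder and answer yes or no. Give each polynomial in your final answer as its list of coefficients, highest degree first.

Step 1: lead(−12x⁷ + 32x⁶ − 40x⁵ + 22x⁴ − 10x³ − 14x² + 39x − 9) ÷ lead(D) = −12x⁷ ÷ 3x = −4x⁶. Subtract (−4x⁶)·D = −12x⁷ + 8x⁶. Remainder: 24x⁶ − 40x⁵ + 22x⁴ − 10x³ − 14x² + 39x − 9.
Step 2: lead(24x⁶ − 40x⁵ + 22x⁴ − 10x³ − 14x² + 39x − 9) ÷ lead(D) = 24x⁶ ÷ 3x = 8x⁵. Subtract (8x⁵)·D = 24x⁶ − 16x⁵. Remainder: −24x⁵ + 22x⁴ − 10x³ − 14x² + 39x − 9.
Step 3: lead(−24x⁵ + 22x⁴ − 10x³ − 14x² + 39x − 9) ÷ lead(D) = −24x⁵ ÷ 3x = −8x⁴. Subtract (−8x⁴)·D = −24x⁵ + 16x⁴. Remainder: 6x⁴ − 10x³ − 14x² + 39x − 9.
Step 4: lead(6x⁴ − 10x³ − 14x² + 39x − 9) ÷ lead(D) = 6x⁴ ÷ 3x = 2x³. Subtract (2x³)·D = 6x⁴ − 4x³. Remainder: −6x³ − 14x² + 39x − 9.
Step 5: lead(−6x³ − 14x² + 39x − 9) ÷ lead(D) = −6x³ ÷ 3x = −2x². Subtract (−2x²)·D = −6x³ + 4x². Remainder: −18x² + 39x − 9.
Step 6: lead(−18x² + 39x − 9) ÷ lead(D) = −18x² ÷ 3x = −6x. Subtract (−6x)·D = −18x² + 12x. Remainder: 27x − 9.
Step 7: lead(27x − 9) ÷ lead(D) = 27x ÷ 3x = 9. Subtract (9)·D = 27x − 18. Remainder: 9.

R = [9], so D(x) is not a factor of P(x). no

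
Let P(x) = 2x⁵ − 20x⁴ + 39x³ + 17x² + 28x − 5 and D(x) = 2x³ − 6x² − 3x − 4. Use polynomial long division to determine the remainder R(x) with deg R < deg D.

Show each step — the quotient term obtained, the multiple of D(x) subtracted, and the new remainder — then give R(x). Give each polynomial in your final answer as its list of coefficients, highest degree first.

R = [-5]

Step 1: lead(2x⁵ − 20x⁴ + 39x³ + 17x² + 28x − 5) ÷ lead(D) = 2x⁵ ÷ 2x³ = x². Subtract (x²)·D = 2x⁵ − 6x⁴ − 3x³ − 4x². Remainder: −14x⁴ + 42x³ + 21x² + 28x − 5.
Step 2: lead(−14x⁴ + 42x³ + 21x² + 28x − 5) ÷ lead(D) = −14x⁴ ÷ 2x³ = −7x. Subtract (−7x)·D = −14x⁴ + 42x³ + 21x² + 28x. Remainder: −5.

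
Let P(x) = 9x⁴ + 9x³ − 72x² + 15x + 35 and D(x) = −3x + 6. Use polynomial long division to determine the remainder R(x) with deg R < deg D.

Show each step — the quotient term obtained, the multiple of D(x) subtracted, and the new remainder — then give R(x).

R(x) = −7

Step 1: lead(9x⁴ + 9x³ − 72x² + 15x + 35) ÷ lead(D) = 9x⁴ ÷ −3x = −3x³. Subtract (−3x³)·D = 9x⁴ − 18x³. Remainder: 27x³ − 72x² + 15x + 35.
Step 2: lead(27x³ − 72x² + 15x + 35) ÷ lead(D) = 27x³ ÷ −3x = −9x². Subtract (−9x²)·D = 27x³ − 54x². Remainder: −18x² + 15x + 35.
Step 3: lead(−18x² + 15x + 35) ÷ lead(D) = −18x² ÷ −3x = 6x. Subtract (6x)·D = −18x² + 36x. Remainder: −21x + 35.
Step 4: lead(−21x + 35) ÷ lead(D) = −21x ÷ −3x = 7. Subtract (7)·D = −21x + 42. Remainder: −7.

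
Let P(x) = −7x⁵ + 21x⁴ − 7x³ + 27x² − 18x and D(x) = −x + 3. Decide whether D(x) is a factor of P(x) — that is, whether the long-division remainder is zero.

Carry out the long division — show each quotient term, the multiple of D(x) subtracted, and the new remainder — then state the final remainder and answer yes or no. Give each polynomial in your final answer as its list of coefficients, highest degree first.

R = [0], so D(x) is a factor of P(x). yes

Step 1: lead(−7x⁵ + 21x⁴ − 7x³ + 27x² − 18x) ÷ lead(D) = −7x⁵ ÷ −x = 7x⁴. Subtract (7x⁴)·D = −7x⁵ + 21x⁴. Remainder: −7x³ + 27x² − 18x.
Step 2: lead(−7x³ + 27x² − 18x) ÷ lead(D) = −7x³ ÷ −x = 7x². Subtract (7x²)·D = −7x³ + 21x². Remainder: 6x² − 18x.
Step 3: lead(6x² − 18x) ÷ lead(D) = 6x² ÷ −x = −6x. Subtract (−6x)·D = 6x² − 18x. Remainder: 0.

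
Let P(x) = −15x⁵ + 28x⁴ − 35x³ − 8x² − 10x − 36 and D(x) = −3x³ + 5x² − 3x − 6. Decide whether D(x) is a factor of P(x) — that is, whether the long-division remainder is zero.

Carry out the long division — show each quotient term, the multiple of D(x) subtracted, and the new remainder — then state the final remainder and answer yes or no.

R(x) = −6x² − x − 6, so D(x) is not a factor of P(x). no

Step 1: lead(−15x⁵ + 28x⁴ − 35x³ − 8x² − 10x − 36) ÷ lead(D) = −15x⁵ ÷ −3x³ = 5x². Subtract (5x²)·D = −15x⁵ + 25x⁴ − 15x³ − 30x². Remainder: 3x⁴ − 20x³ + 22x² − 10x − 36.
Step 2: lead(3x⁴ − 20x³ + 22x² − 10x − 36) ÷ lead(D) = 3x⁴ ÷ −3x³ = −x. Subtract (−x)·D = 3x⁴ − 5x³ + 3x² + 6x. Remainder: −15x³ + 19x² − 16x − 36.
Step 3: lead(−15x³ + 19x² − 16x − 36) ÷ lead(D) = −15x³ ÷ −3x³ = 5. Subtract (5)·D = −15x³ + 25x² − 15x − 30. Remainder: −6x² − x − 6.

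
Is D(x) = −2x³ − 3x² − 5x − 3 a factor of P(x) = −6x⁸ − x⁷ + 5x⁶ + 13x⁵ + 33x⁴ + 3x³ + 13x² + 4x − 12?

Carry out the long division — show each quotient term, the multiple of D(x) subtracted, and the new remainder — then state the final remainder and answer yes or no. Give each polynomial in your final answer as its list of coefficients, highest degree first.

Step 1: lead(−6x⁸ − x⁷ + 5x⁶ + 13x⁵ + 33x⁴ + 3x³ + 13x² + 4x − 12) ÷ lead(D) = −6x⁸ ÷ −2x³ = 3x⁵. Subtract (3x⁵)·D = −6x⁸ − 9x⁷ − 15x⁶ − 9x⁵. Remainder: 8x⁷ + 20x⁶ + 22x⁵ + 33x⁴ + 3x³ + 13x² + 4x − 12.
Step 2: lead(8x⁷ + 20x⁶ + 22x⁵ + 33x⁴ + 3x³ + 13x² + 4x − 12) ÷ lead(D) = 8x⁷ ÷ −2x³ = −4x⁴. Subtract (−4x⁴)·D = 8x⁷ + 12x⁶ + 20x⁵ + 12x⁴. Remainder: 8x⁶ + 2x⁵ + 21x⁴ + 3x³ + 13x² + 4x − 12.
Step 3: lead(8x⁶ + 2x⁵ + 21x⁴ + 3x³ + 13x² + 4x − 12) ÷ lead(D) = 8x⁶ ÷ −2x³ = −4x³. Subtract (−4x³)·D = 8x⁶ + 12x⁵ + 20x⁴ + 12x³. Remainder: −10x⁵ + x⁴ − 9x³ + 13x² + 4x − 12.
Step 4: lead(−10x⁵ + x⁴ − 9x³ + 13x² + 4x − 12) ÷ lead(D) = −10x⁵ ÷ −2x³ = 5x². Subtract (5x²)·D = −10x⁵ − 15x⁴ − 25x³ − 15x². Remainder: 16x⁴ + 16x³ + 28x² + 4x − 12.
Step 5: lead(16x⁴ + 16x³ + 28x² + 4x − 12) ÷ lead(D) = 16x⁴ ÷ −2x³ = −8x. Subtract (−8x)·D = 16x⁴ + 24x³ + 40x² + 24x. Remainder: −8x³ − 12x² − 20x − 12.
Step 6: lead(−8x³ − 12x² − 20x − 12) ÷ lead(D) = −8x³ ÷ −2x³ = 4. Subtract (4)·D = −8x³ − 12x² − 20x − 12. Remainder: 0.

R = [0], so D(x) is a factor of P(x). yes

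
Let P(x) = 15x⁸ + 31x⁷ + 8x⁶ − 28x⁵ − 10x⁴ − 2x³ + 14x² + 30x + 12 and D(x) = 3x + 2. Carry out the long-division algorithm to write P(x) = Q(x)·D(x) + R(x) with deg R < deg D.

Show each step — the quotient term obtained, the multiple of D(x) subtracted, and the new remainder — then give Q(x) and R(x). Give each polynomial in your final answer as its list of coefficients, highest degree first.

Q = [5, 7, -2, -8, 2, -2, 6, 6]; R = [0]

Step 1: lead(15x⁸ + 31x⁷ + 8x⁶ − 28x⁵ − 10x⁴ − 2x³ + 14x² + 30x + 12) ÷ lead(D) = 15x⁸ ÷ 3x = 5x⁷. Subtract (5x⁷)·D = 15x⁸ + 10x⁷. Remainder: 21x⁷ + 8x⁶ − 28x⁵ − 10x⁴ − 2x³ + 14x² + 30x + 12.
Step 2: lead(21x⁷ + 8x⁶ − 28x⁵ − 10x⁴ − 2x³ + 14x² + 30x + 12) ÷ lead(D) = 21x⁷ ÷ 3x = 7x⁶. Subtract (7x⁶)·D = 21x⁷ + 14x⁶. Remainder: −6x⁶ − 28x⁵ − 10x⁴ − 2x³ + 14x² + 30x + 12.
Step 3: lead(−6x⁶ − 28x⁵ − 10x⁴ − 2x³ + 14x² + 30x + 12) ÷ lead(D) = −6x⁶ ÷ 3x = −2x⁵. Subtract (−2x⁵)·D = −6x⁶ − 4x⁵. Remainder: −24x⁵ − 10x⁴ − 2x³ + 14x² + 30x + 12.
Step 4: lead(−24x⁵ − 10x⁴ − 2x³ + 14x² + 30x + 12) ÷ lead(D) = −24x⁵ ÷ 3x = −8x⁴. Subtract (−8x⁴)·D = −24x⁵ − 16x⁴. Remainder: 6x⁴ − 2x³ + 14x² + 30x + 12.
Step 5: lead(6x⁴ − 2x³ + 14x² + 30x + 12) ÷ lead(D) = 6x⁴ ÷ 3x = 2x³. Subtract (2x³)·D = 6x⁴ + 4x³. Remainder: −6x³ + 14x² + 30x + 12.
Step 6: lead(−6x³ + 14x² + 30x + 12) ÷ lead(D) = −6x³ ÷ 3x = −2x². Subtract (−2x²)·D = −6x³ − 4x². Remainder: 18x² + 30x + 12.
Step 7: lead(18x² + 30x + 12) ÷ lead(D) = 18x² ÷ 3x = 6x. Subtract (6x)·D = 18x² + 12x. Remainder: 18x + 12.
Step 8: lead(18x + 12) ÷ lead(D) = 18x ÷ 3x = 6. Subtract (6)·D = 18x + 12. Remainder: 0.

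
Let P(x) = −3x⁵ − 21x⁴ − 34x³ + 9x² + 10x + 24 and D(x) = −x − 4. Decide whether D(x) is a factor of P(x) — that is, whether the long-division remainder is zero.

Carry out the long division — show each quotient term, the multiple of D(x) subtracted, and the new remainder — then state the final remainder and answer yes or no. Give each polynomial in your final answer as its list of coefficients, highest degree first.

Step 1: lead(−3x⁵ − 21x⁴ − 34x³ + 9x² + 10x + 24) ÷ lead(D) = −3x⁵ ÷ −x = 3x⁴. Subtract (3x⁴)·D = −3x⁵ − 12x⁴. Remainder: −9x⁴ − 34x³ + 9x² + 10x + 24.
Step 2: lead(−9x⁴ − 34x³ + 9x² + 10x + 24) ÷ lead(D) = −9x⁴ ÷ −x = 9x³. Subtract (9x³)·D = −9x⁴ − 36x³. Remainder: 2x³ + 9x² + 10x + 24.
Step 3: lead(2x³ + 9x² + 10x + 24) ÷ lead(D) = 2x³ ÷ −x = −2x². Subtract (−2x²)·D = 2x³ + 8x². Remainder: x² + 10x + 24.
Step 4: lead(x² + 10x + 24) ÷ lead(D) = x² ÷ −x = −x. Subtract (−x)·D = x² + 4x. Remainder: 6x + 24.
Step 5: lead(6x + 24) ÷ lead(D) = 6x ÷ −x = −6. Subtract (−6)·D = 6x + 24. Remainder: 0.

R = [0], so D(x) is a factor of P(x). yes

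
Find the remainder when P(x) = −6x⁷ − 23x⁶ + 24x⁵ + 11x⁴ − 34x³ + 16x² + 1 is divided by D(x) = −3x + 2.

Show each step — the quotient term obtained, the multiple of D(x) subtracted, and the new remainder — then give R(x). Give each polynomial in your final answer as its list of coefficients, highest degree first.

Step 1: lead(−6x⁷ − 23x⁶ + 24x⁵ + 11x⁴ − 34x³ + 16x² + 1) ÷ lead(D) = −6x⁷ ÷ −3x = 2x⁶. Subtract (2x⁶)·D = −6x⁷ + 4x⁶. Remainder: −27x⁶ + 24x⁵ + 11x⁴ − 34x³ + 16x² + 1.
Step 2: lead(−27x⁶ + 24x⁵ + 11x⁴ − 34x³ + 16x² + 1) ÷ lead(D) = −27x⁶ ÷ −3x = 9x⁵. Subtract (9x⁵)·D = −27x⁶ + 18x⁵. Remainder: 6x⁵ + 11x⁴ − 34x³ + 16x² + 1.
Step 3: lead(6x⁵ + 11x⁴ − 34x³ + 16x² + 1) ÷ lead(D) = 6x⁵ ÷ −3x = −2x⁴. Subtract (−2x⁴)·D = 6x⁵ − 4x⁴. Remainder: 15x⁴ − 34x³ + 16x² + 1.
Step 4: lead(15x⁴ − 34x³ + 16x² + 1) ÷ lead(D) = 15x⁴ ÷ −3x = −5x³. Subtract (−5x³)·D = 15x⁴ − 10x³. Remainder: −24x³ + 16x² + 1.
Step 5: lead(−24x³ + 16x² + 1) ÷ lead(D) = −24x³ ÷ −3x = 8x². Subtract (8x²)·D = −24x³ + 16x². Remainder: 1.

R = [1]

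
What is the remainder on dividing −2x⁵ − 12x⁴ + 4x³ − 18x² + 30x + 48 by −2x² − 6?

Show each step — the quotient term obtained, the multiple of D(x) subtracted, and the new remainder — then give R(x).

Step 1: lead(−2x⁵ − 12x⁴ + 4x³ − 18x² + 30x + 48) ÷ lead(D) = −2x⁵ ÷ −2x² = x³. Subtract (x³)·D = −2x⁵ − 6x³. Remainder: −12x⁴ + 10x³ − 18x² + 30x + 48.
Step 2: lead(−12x⁴ + 10x³ − 18x² + 30x + 48) ÷ lead(D) = −12x⁴ ÷ −2x² = 6x². Subtract (6x²)·D = −12x⁴ − 36x². Remainder: 10x³ + 18x² + 30x + 48.
Step 3: lead(10x³ + 18x² + 30x + 48) ÷ lead(D) = 10x³ ÷ −2x² = −5x. Subtract (−5x)·D = 10x³ + 30x. Remainder: 18x² + 48.
Step 4: lead(18x² + 48) ÷ lead(D) = 18x² ÷ −2x² = −9. Subtract (−9)·D = 18x² + 54. Remainder: −6.

R(x) = −6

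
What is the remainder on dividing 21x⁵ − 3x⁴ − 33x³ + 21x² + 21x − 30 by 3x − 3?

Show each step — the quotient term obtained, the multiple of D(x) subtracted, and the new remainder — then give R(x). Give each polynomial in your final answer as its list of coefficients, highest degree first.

Step 1: lead(21x⁵ − 3x⁴ − 33x³ + 21x² + 21x − 30) ÷ lead(D) = 21x⁵ ÷ 3x = 7x⁴. Subtract (7x⁴)·D = 21x⁵ − 21x⁴. Remainder: 18x⁴ − 33x³ + 21x² + 21x − 30.
Step 2: lead(18x⁴ − 33x³ + 21x² + 21x − 30) ÷ lead(D) = 18x⁴ ÷ 3x = 6x³. Subtract (6x³)·D = 18x⁴ − 18x³. Remainder: −15x³ + 21x² + 21x − 30.
Step 3: lead(−15x³ + 21x² + 21x − 30) ÷ lead(D) = −15x³ ÷ 3x = −5x². Subtract (−5x²)·D = −15x³ + 15x². Remainder: 6x² + 21x − 30.
Step 4: lead(6x² + 21x − 30) ÷ lead(D) = 6x² ÷ 3x = 2x. Subtract (2x)·D = 6x² − 6x. Remainder: 27x − 30.
Step 5: lead(27x − 30) ÷ lead(D) = 27x ÷ 3x = 9. Subtract (9)·D = 27x − 27. Remainder: −3.

R = [-3]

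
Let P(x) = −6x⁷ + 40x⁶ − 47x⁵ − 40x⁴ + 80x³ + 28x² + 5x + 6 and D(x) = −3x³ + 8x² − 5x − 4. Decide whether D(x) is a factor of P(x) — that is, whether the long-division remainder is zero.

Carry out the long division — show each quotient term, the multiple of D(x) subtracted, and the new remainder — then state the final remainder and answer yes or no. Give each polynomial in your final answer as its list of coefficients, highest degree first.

R = [2], so D(x) is not a factor of P(x). no

Step 1: lead(−6x⁷ + 40x⁶ − 47x⁵ − 40x⁴ + 80x³ + 28x² + 5x + 6) ÷ lead(D) = −6x⁷ ÷ −3x³ = 2x⁴. Subtract (2x⁴)·D = −6x⁷ + 16x⁶ − 10x⁵ − 8x⁴. Remainder: 24x⁶ − 37x⁵ − 32x⁴ + 80x³ + 28x² + 5x + 6.
Step 2: lead(24x⁶ − 37x⁵ − 32x⁴ + 80x³ + 28x² + 5x + 6) ÷ lead(D) = 24x⁶ ÷ −3x³ = −8x³. Subtract (−8x³)·D = 24x⁶ − 64x⁵ + 40x⁴ + 32x³. Remainder: 27x⁵ − 72x⁴ + 48x³ + 28x² + 5x + 6.
Step 3: lead(27x⁵ − 72x⁴ + 48x³ + 28x² + 5x + 6) ÷ lead(D) = 27x⁵ ÷ −3x³ = −9x². Subtract (−9x²)·D = 27x⁵ − 72x⁴ + 45x³ + 36x². Remainder: 3x³ − 8x² + 5x + 6.
Step 4: lead(3x³ − 8x² + 5x + 6) ÷ lead(D) = 3x³ ÷ −3x³ = −1. Subtract (−1)·D = 3x³ − 8x² + 5x + 4. Remainder: 2.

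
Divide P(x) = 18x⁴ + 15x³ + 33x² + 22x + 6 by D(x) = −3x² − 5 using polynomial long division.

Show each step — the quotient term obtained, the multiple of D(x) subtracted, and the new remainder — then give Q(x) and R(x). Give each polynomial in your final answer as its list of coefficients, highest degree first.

Step 1: lead(18x⁴ + 15x³ + 33x² + 22x + 6) ÷ lead(D) = 18x⁴ ÷ −3x² = −6x². Subtract (−6x²)·D = 18x⁴ + 30x². Remainder: 15x³ + 3x² + 22x + 6.
Step 2: lead(15x³ + 3x² + 22x + 6) ÷ lead(D) = 15x³ ÷ −3x² = −5x. Subtract (−5x)·D = 15x³ + 25x. Remainder: 3x² − 3x + 6.
Step 3: lead(3x² − 3x + 6) ÷ lead(D) = 3x² ÷ −3x² = −1. Subtract (−1)·D = 3x² + 5. Remainder: −3x + 1.

Q = [-6, -5, -1]; R = [-3, 1]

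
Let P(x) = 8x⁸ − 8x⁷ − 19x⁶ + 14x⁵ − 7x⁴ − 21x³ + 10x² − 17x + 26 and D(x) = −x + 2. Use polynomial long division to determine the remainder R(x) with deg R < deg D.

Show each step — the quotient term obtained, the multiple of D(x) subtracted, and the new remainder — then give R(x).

Step 1: lead(8x⁸ − 8x⁷ − 19x⁶ + 14x⁵ − 7x⁴ − 21x³ + 10x² − 17x + 26) ÷ lead(D) = 8x⁸ ÷ −x = −8x⁷. Subtract (−8x⁷)·D = 8x⁸ − 16x⁷. Remainder: 8x⁷ − 19x⁶ + 14x⁵ − 7x⁴ − 21x³ + 10x² − 17x + 26.
Step 2: lead(8x⁷ − 19x⁶ + 14x⁵ − 7x⁴ − 21x³ + 10x² − 17x + 26) ÷ lead(D) = 8x⁷ ÷ −x = −8x⁶. Subtract (−8x⁶)·D = 8x⁷ − 16x⁶. Remainder: −3x⁶ + 14x⁵ − 7x⁴ − 21x³ + 10x² − 17x + 26.
Step 3: lead(−3x⁶ + 14x⁵ − 7x⁴ − 21x³ + 10x² − 17x + 26) ÷ lead(D) = −3x⁶ ÷ −x = 3x⁵. Subtract (3x⁵)·D = −3x⁶ + 6x⁵. Remainder: 8x⁵ − 7x⁴ − 21x³ + 10x² − 17x + 26.
Step 4: lead(8x⁵ − 7x⁴ − 21x³ + 10x² − 17x + 26) ÷ lead(D) = 8x⁵ ÷ −x = −8x⁴. Subtract (−8x⁴)·D = 8x⁵ − 16x⁴. Remainder: 9x⁴ − 21x³ + 10x² − 17x + 26.
Step 5: lead(9x⁴ − 21x³ + 10x² − 17x + 26) ÷ lead(D) = 9x⁴ ÷ −x = −9x³. Subtract (−9x³)·D = 9x⁴ − 18x³. Remainder: −3x³ + 10x² − 17x + 26.
Step 6: lead(−3x³ + 10x² − 17x + 26) ÷ lead(D) = −3x³ ÷ −x = 3x². Subtract (3x²)·D = −3x³ + 6x². Remainder: 4x² − 17x + 26.
Step 7: lead(4x² − 17x + 26) ÷ lead(D) = 4x² ÷ −x = −4x. Subtract (−4x)·D = 4x² − 8x. Remainder: −9x + 26.
Step 8: lead(−9x + 26) ÷ lead(D) = −9x ÷ −x = 9. Subtract (9)·D = −9x + 18. Remainder: 8.

R(x) = 8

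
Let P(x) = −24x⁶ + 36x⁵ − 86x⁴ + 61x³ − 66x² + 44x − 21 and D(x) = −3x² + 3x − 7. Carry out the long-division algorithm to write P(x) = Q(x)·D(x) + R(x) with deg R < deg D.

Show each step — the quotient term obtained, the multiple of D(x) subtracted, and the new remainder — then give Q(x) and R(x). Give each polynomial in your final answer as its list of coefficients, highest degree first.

Q = [8, -4, 6, -5, 3]; R = [0]

Step 1: lead(−24x⁶ + 36x⁵ − 86x⁴ + 61x³ − 66x² + 44x − 21) ÷ lead(D) = −24x⁶ ÷ −3x² = 8x⁴. Subtract (8x⁴)·D = −24x⁶ + 24x⁵ − 56x⁴. Remainder: 12x⁵ − 30x⁴ + 61x³ − 66x² + 44x − 21.
Step 2: lead(12x⁵ − 30x⁴ + 61x³ − 66x² + 44x − 21) ÷ lead(D) = 12x⁵ ÷ −3x² = −4x³. Subtract (−4x³)·D = 12x⁵ − 12x⁴ + 28x³. Remainder: −18x⁴ + 33x³ − 66x² + 44x − 21.
Step 3: lead(−18x⁴ + 33x³ − 66x² + 44x − 21) ÷ lead(D) = −18x⁴ ÷ −3x² = 6x². Subtract (6x²)·D = −18x⁴ + 18x³ − 42x². Remainder: 15x³ − 24x² + 44x − 21.
Step 4: lead(15x³ − 24x² + 44x − 21) ÷ lead(D) = 15x³ ÷ −3x² = −5x. Subtract (−5x)·D = 15x³ − 15x² + 35x. Remainder: −9x² + 9x − 21.
Step 5: lead(−9x² + 9x − 21) ÷ lead(D) = −9x² ÷ −3x² = 3. Subtract (3)·D = −9x² + 9x − 21. Remainder: 0.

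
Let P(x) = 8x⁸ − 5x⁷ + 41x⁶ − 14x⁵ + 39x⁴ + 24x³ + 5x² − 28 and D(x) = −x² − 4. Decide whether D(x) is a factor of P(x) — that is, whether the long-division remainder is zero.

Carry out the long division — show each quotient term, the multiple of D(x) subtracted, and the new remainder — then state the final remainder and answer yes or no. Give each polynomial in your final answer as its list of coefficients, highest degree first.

R = [0], so D(x) is a factor of P(x). yes

Step 1: lead(8x⁸ − 5x⁷ + 41x⁶ − 14x⁵ + 39x⁴ + 24x³ + 5x² − 28) ÷ lead(D) = 8x⁸ ÷ −x² = −8x⁶. Subtract (−8x⁶)·D = 8x⁸ + 32x⁶. Remainder: −5x⁷ + 9x⁶ − 14x⁵ + 39x⁴ + 24x³ + 5x² − 28.
Step 2: lead(−5x⁷ + 9x⁶ − 14x⁵ + 39x⁴ + 24x³ + 5x² − 28) ÷ lead(D) = −5x⁷ ÷ −x² = 5x⁵. Subtract (5x⁵)·D = −5x⁷ − 20x⁵. Remainder: 9x⁶ + 6x⁵ + 39x⁴ + 24x³ + 5x² − 28.
Step 3: lead(9x⁶ + 6x⁵ + 39x⁴ + 24x³ + 5x² − 28) ÷ lead(D) = 9x⁶ ÷ −x² = −9x⁴. Subtract (−9x⁴)·D = 9x⁶ + 36x⁴. Remainder: 6x⁵ + 3x⁴ + 24x³ + 5x² − 28.
Step 4: lead(6x⁵ + 3x⁴ + 24x³ + 5x² − 28) ÷ lead(D) = 6x⁵ ÷ −x² = −6x³. Subtract (−6x³)·D = 6x⁵ + 24x³. Remainder: 3x⁴ + 5x² − 28.
Step 5: lead(3x⁴ + 5x² − 28) ÷ lead(D) = 3x⁴ ÷ −x² = −3x². Subtract (−3x²)·D = 3x⁴ + 12x². Remainder: −7x² − 28.
Step 6: lead(−7x² − 28) ÷ lead(D) = −7x² ÷ −x² = 7. Subtract (7)·D = −7x² − 28. Remainder: 0.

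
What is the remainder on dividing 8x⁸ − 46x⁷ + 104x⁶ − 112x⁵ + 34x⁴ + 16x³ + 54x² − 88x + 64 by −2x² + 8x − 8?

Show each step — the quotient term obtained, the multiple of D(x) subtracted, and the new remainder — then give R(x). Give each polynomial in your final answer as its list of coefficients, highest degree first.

R = [8]

Step 1: lead(8x⁸ − 46x⁷ + 104x⁶ − 112x⁵ + 34x⁴ + 16x³ + 54x² − 88x + 64) ÷ lead(D) = 8x⁸ ÷ −2x² = −4x⁶. Subtract (−4x⁶)·D = 8x⁸ − 32x⁷ + 32x⁶. Remainder: −14x⁷ + 72x⁶ − 112x⁵ + 34x⁴ + 16x³ + 54x² − 88x + 64.
Step 2: lead(−14x⁷ + 72x⁶ − 112x⁵ + 34x⁴ + 16x³ + 54x² − 88x + 64) ÷ lead(D) = −14x⁷ ÷ −2x² = 7x⁵. Subtract (7x⁵)·D = −14x⁷ + 56x⁶ − 56x⁵. Remainder: 16x⁶ − 56x⁵ + 34x⁴ + 16x³ + 54x² − 88x + 64.
Step 3: lead(16x⁶ − 56x⁵ + 34x⁴ + 16x³ + 54x² − 88x + 64) ÷ lead(D) = 16x⁶ ÷ −2x² = −8x⁴. Subtract (−8x⁴)·D = 16x⁶ − 64x⁵ + 64x⁴. Remainder: 8x⁵ − 30x⁴ + 16x³ + 54x² − 88x + 64.
Step 4: lead(8x⁵ − 30x⁴ + 16x³ + 54x² − 88x + 64) ÷ lead(D) = 8x⁵ ÷ −2x² = −4x³. Subtract (−4x³)·D = 8x⁵ − 32x⁴ + 32x³. Remainder: 2x⁴ − 16x³ + 54x² − 88x + 64.
Step 5: lead(2x⁴ − 16x³ + 54x² − 88x + 64) ÷ lead(D) = 2x⁴ ÷ −2x² = −x². Subtract (−x²)·D = 2x⁴ − 8x³ + 8x². Remainder: −8x³ + 46x² − 88x + 64.
Step 6: lead(−8x³ + 46x² − 88x + 64) ÷ lead(D) = −8x³ ÷ −2x² = 4x. Subtract (4x)·D = −8x³ + 32x² − 32x. Remainder: 14x² − 56x + 64.
Step 7: lead(14x² − 56x + 64) ÷ lead(D) = 14x² ÷ −2x² = −7. Subtract (−7)·D = 14x² − 56x + 56. Remainder: 8.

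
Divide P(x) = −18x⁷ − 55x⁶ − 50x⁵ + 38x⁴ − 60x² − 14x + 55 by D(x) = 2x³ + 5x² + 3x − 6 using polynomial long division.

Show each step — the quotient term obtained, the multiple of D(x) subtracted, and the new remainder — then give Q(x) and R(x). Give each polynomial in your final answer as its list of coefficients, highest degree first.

Q = [-9, -5, 1, -3, -9]; R = [-5, 1]

Step 1: lead(−18x⁷ − 55x⁶ − 50x⁵ + 38x⁴ − 60x² − 14x + 55) ÷ lead(D) = −18x⁷ ÷ 2x³ = −9x⁴. Subtract (−9x⁴)·D = −18x⁷ − 45x⁶ − 27x⁵ + 54x⁴. Remainder: −10x⁶ − 23x⁵ − 16x⁴ − 60x² − 14x + 55.
Step 2: lead(−10x⁶ − 23x⁵ − 16x⁴ − 60x² − 14x + 55) ÷ lead(D) = −10x⁶ ÷ 2x³ = −5x³. Subtract (−5x³)·D = −10x⁶ − 25x⁵ − 15x⁴ + 30x³. Remainder: 2x⁵ − x⁴ − 30x³ − 60x² − 14x + 55.
Step 3: lead(2x⁵ − x⁴ − 30x³ − 60x² − 14x + 55) ÷ lead(D) = 2x⁵ ÷ 2x³ = x². Subtract (x²)·D = 2x⁵ + 5x⁴ + 3x³ − 6x². Remainder: −6x⁴ − 33x³ − 54x² − 14x + 55.
Step 4: lead(−6x⁴ − 33x³ − 54x² − 14x + 55) ÷ lead(D) = −6x⁴ ÷ 2x³ = −3x. Subtract (−3x)·D = −6x⁴ − 15x³ − 9x² + 18x. Remainder: −18x³ − 45x² − 32x + 55.
Step 5: lead(−18x³ − 45x² − 32x + 55) ÷ lead(D) = −18x³ ÷ 2x³ = −9. Subtract (−9)·D = −18x³ − 45x² − 27x + 54. Remainder: −5x + 1.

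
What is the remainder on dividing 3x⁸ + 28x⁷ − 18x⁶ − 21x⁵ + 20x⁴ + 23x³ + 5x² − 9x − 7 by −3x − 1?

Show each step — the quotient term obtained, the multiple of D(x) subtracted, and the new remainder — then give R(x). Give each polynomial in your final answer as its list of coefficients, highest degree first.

R = [-4]

Step 1: lead(3x⁸ + 28x⁷ − 18x⁶ − 21x⁵ + 20x⁴ + 23x³ + 5x² − 9x − 7) ÷ lead(D) = 3x⁸ ÷ −3x = −x⁷. Subtract (−x⁷)·D = 3x⁸ + x⁷. Remainder: 27x⁷ − 18x⁶ − 21x⁵ + 20x⁴ + 23x³ + 5x² − 9x − 7.
Step 2: lead(27x⁷ − 18x⁶ − 21x⁵ + 20x⁴ + 23x³ + 5x² − 9x − 7) ÷ lead(D) = 27x⁷ ÷ −3x = −9x⁶. Subtract (−9x⁶)·D = 27x⁷ + 9x⁶. Remainder: −27x⁶ − 21x⁵ + 20x⁴ + 23x³ + 5x² − 9x − 7.
Step 3: lead(−27x⁶ − 21x⁵ + 20x⁴ + 23x³ + 5x² − 9x − 7) ÷ lead(D) = −27x⁶ ÷ −3x = 9x⁵. Subtract (9x⁵)·D = −27x⁶ − 9x⁵. Remainder: −12x⁵ + 20x⁴ + 23x³ + 5x² − 9x − 7.
Step 4: lead(−12x⁵ + 20x⁴ + 23x³ + 5x² − 9x − 7) ÷ lead(D) = −12x⁵ ÷ −3x = 4x⁴. Subtract (4x⁴)·D = −12x⁵ − 4x⁴. Remainder: 24x⁴ + 23x³ + 5x² − 9x − 7.
Step 5: lead(24x⁴ + 23x³ + 5x² − 9x − 7) ÷ lead(D) = 24x⁴ ÷ −3x = −8x³. Subtract (−8x³)·D = 24x⁴ + 8x³. Remainder: 15x³ + 5x² − 9x − 7.
Step 6: lead(15x³ + 5x² − 9x − 7) ÷ lead(D) = 15x³ ÷ −3x = −5x². Subtract (−5x²)·D = 15x³ + 5x². Remainder: −9x − 7.
Step 7: lead(−9x − 7) ÷ lead(D) = −9x ÷ −3x = 3. Subtract (3)·D = −9x − 3. Remainder: −4.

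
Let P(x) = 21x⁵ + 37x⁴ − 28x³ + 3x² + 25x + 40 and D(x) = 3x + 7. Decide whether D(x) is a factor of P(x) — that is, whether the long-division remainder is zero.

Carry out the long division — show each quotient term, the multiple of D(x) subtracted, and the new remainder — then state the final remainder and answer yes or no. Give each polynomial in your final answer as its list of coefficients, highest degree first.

Step 1: lead(21x⁵ + 37x⁴ − 28x³ + 3x² + 25x + 40) ÷ lead(D) = 21x⁵ ÷ 3x = 7x⁴. Subtract (7x⁴)·D = 21x⁵ + 49x⁴. Remainder: −12x⁴ − 28x³ + 3x² + 25x + 40.
Step 2: lead(−12x⁴ − 28x³ + 3x² + 25x + 40) ÷ lead(D) = −12x⁴ ÷ 3x = −4x³. Subtract (−4x³)·D = −12x⁴ − 28x³. Remainder: 3x² + 25x + 40.
Step 3: lead(3x² + 25x + 40) ÷ lead(D) = 3x² ÷ 3x = x. Subtract (x)·D = 3x² + 7x. Remainder: 18x + 40.
Step 4: lead(18x + 40) ÷ lead(D) = 18x ÷ 3x = 6. Subtract (6)·D = 18x + 42. Remainder: −2.

R = [-2], so D(x) is not a factor of P(x). no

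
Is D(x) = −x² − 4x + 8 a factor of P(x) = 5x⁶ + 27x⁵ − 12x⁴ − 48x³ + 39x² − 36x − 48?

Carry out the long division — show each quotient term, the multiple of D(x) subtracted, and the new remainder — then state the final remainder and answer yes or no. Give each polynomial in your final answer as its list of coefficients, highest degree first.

Step 1: lead(5x⁶ + 27x⁵ − 12x⁴ − 48x³ + 39x² − 36x − 48) ÷ lead(D) = 5x⁶ ÷ −x² = −5x⁴. Subtract (−5x⁴)·D = 5x⁶ + 20x⁵ − 40x⁴. Remainder: 7x⁵ + 28x⁴ − 48x³ + 39x² − 36x − 48.
Step 2: lead(7x⁵ + 28x⁴ − 48x³ + 39x² − 36x − 48) ÷ lead(D) = 7x⁵ ÷ −x² = −7x³. Subtract (−7x³)·D = 7x⁵ + 28x⁴ − 56x³. Remainder: 8x³ + 39x² − 36x − 48.
Step 3: lead(8x³ + 39x² − 36x − 48) ÷ lead(D) = 8x³ ÷ −x² = −8x. Subtract (−8x)·D = 8x³ + 32x² − 64x. Remainder: 7x² + 28x − 48.
Step 4: lead(7x² + 28x − 48) ÷ lead(D) = 7x² ÷ −x² = −7. Subtract (−7)·D = 7x² + 28x − 56. Remainder: 8.

R = [8], so D(x) is not a factor of P(x). no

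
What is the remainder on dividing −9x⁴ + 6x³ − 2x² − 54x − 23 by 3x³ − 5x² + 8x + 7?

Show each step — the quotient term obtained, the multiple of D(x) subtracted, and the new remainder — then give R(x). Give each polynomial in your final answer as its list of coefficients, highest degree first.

Step 1: lead(−9x⁴ + 6x³ − 2x² − 54x − 23) ÷ lead(D) = −9x⁴ ÷ 3x³ = −3x. Subtract (−3x)·D = −9x⁴ + 15x³ − 24x² − 21x. Remainder: −9x³ + 22x² − 33x − 23.
Step 2: lead(−9x³ + 22x² − 33x − 23) ÷ lead(D) = −9x³ ÷ 3x³ = −3. Subtract (−3)·D = −9x³ + 15x² − 24x − 21. Remainder: 7x² − 9x − 2.

R = [7, -9, -2]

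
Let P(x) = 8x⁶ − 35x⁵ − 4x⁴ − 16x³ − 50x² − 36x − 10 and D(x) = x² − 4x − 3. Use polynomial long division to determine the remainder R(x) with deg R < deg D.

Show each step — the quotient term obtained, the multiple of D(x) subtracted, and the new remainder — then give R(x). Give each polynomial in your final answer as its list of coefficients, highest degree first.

R = [-7, -4]

Step 1: lead(8x⁶ − 35x⁵ − 4x⁴ − 16x³ − 50x² − 36x − 10) ÷ lead(D) = 8x⁶ ÷ x² = 8x⁴. Subtract (8x⁴)·D = 8x⁶ − 32x⁵ − 24x⁴. Remainder: −3x⁵ + 20x⁴ − 16x³ − 50x² − 36x − 10.
Step 2: lead(−3x⁵ + 20x⁴ − 16x³ − 50x² − 36x − 10) ÷ lead(D) = −3x⁵ ÷ x² = −3x³. Subtract (−3x³)·D = −3x⁵ + 12x⁴ + 9x³. Remainder: 8x⁴ − 25x³ − 50x² − 36x − 10.
Step 3: lead(8x⁴ − 25x³ − 50x² − 36x − 10) ÷ lead(D) = 8x⁴ ÷ x² = 8x². Subtract (8x²)·D = 8x⁴ − 32x³ − 24x². Remainder: 7x³ − 26x² − 36x − 10.
Step 4: lead(7x³ − 26x² − 36x − 10) ÷ lead(D) = 7x³ ÷ x² = 7x. Subtract (7x)·D = 7x³ − 28x² − 21x. Remainder: 2x² − 15x − 10.
Step 5: lead(2x² − 15x − 10) ÷ lead(D) = 2x² ÷ x² = 2. Subtract (2)·D = 2x² − 8x − 6. Remainder: −7x − 4.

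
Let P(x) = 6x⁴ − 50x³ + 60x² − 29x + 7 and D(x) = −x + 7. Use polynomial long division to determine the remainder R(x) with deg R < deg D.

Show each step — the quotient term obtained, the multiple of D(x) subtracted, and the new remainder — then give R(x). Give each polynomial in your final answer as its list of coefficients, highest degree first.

Step 1: lead(6x⁴ − 50x³ + 60x² − 29x + 7) ÷ lead(D) = 6x⁴ ÷ −x = −6x³. Subtract (−6x³)·D = 6x⁴ − 42x³. Remainder: −8x³ + 60x² − 29x + 7.
Step 2: lead(−8x³ + 60x² − 29x + 7) ÷ lead(D) = −8x³ ÷ −x = 8x². Subtract (8x²)·D = −8x³ + 56x². Remainder: 4x² − 29x + 7.
Step 3: lead(4x² − 29x + 7) ÷ lead(D) = 4x² ÷ −x = −4x. Subtract (−4x)·D = 4x² − 28x. Remainder: −x + 7.
Step 4: lead(−x + 7) ÷ lead(D) = −x ÷ −x = 1. Subtract (1)·D = −x + 7. Remainder: 0.

R = [0]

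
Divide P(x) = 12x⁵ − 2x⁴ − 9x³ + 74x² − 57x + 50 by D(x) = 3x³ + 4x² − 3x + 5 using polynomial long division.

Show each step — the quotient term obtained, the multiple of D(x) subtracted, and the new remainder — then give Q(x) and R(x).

Q(x) = 4x² − 6x + 9; R(x) = 5

Step 1: lead(12x⁵ − 2x⁴ − 9x³ + 74x² − 57x + 50) ÷ lead(D) = 12x⁵ ÷ 3x³ = 4x². Subtract (4x²)·D = 12x⁵ + 16x⁴ − 12x³ + 20x². Remainder: −18x⁴ + 3x³ + 54x² − 57x + 50.
Step 2: lead(−18x⁴ + 3x³ + 54x² − 57x + 50) ÷ lead(D) = −18x⁴ ÷ 3x³ = −6x. Subtract (−6x)·D = −18x⁴ − 24x³ + 18x² − 30x. Remainder: 27x³ + 36x² − 27x + 50.
Step 3: lead(27x³ + 36x² − 27x + 50) ÷ lead(D) = 27x³ ÷ 3x³ = 9. Subtract (9)·D = 27x³ + 36x² − 27x + 45. Remainder: 5.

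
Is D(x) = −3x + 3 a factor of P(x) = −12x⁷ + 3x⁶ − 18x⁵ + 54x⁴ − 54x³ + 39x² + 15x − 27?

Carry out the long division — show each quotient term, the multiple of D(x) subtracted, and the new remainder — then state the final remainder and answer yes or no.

R(x) = 0, so D(x) is a factor of P(x). yes

Step 1: lead(−12x⁷ + 3x⁶ − 18x⁵ + 54x⁴ − 54x³ + 39x² + 15x − 27) ÷ lead(D) = −12x⁷ ÷ −3x = 4x⁶. Subtract (4x⁶)·D = −12x⁷ + 12x⁶. Remainder: −9x⁶ − 18x⁵ + 54x⁴ − 54x³ + 39x² + 15x − 27.
Step 2: lead(−9x⁶ − 18x⁵ + 54x⁴ − 54x³ + 39x² + 15x − 27) ÷ lead(D) = −9x⁶ ÷ −3x = 3x⁵. Subtract (3x⁵)·D = −9x⁶ + 9x⁵. Remainder: −27x⁵ + 54x⁴ − 54x³ + 39x² + 15x − 27.
Step 3: lead(−27x⁵ + 54x⁴ − 54x³ + 39x² + 15x − 27) ÷ lead(D) = −27x⁵ ÷ −3x = 9x⁴. Subtract (9x⁴)·D = −27x⁵ + 27x⁴. Remainder: 27x⁴ − 54x³ + 39x² + 15x − 27.
Step 4: lead(27x⁴ − 54x³ + 39x² + 15x − 27) ÷ lead(D) = 27x⁴ ÷ −3x = −9x³. Subtract (−9x³)·D = 27x⁴ − 27x³. Remainder: −27x³ + 39x² + 15x − 27.
Step 5: lead(−27x³ + 39x² + 15x − 27) ÷ lead(D) = −27x³ ÷ −3x = 9x². Subtract (9x²)·D = −27x³ + 27x². Remainder: 12x² + 15x − 27.
Step 6: lead(12x² + 15x − 27) ÷ lead(D) = 12x² ÷ −3x = −4x. Subtract (−4x)·D = 12x² − 12x. Remainder: 27x − 27.
Step 7: lead(27x − 27) ÷ lead(D) = 27x ÷ −3x = −9. Subtract (−9)·D = 27x − 27. Remainder: 0.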